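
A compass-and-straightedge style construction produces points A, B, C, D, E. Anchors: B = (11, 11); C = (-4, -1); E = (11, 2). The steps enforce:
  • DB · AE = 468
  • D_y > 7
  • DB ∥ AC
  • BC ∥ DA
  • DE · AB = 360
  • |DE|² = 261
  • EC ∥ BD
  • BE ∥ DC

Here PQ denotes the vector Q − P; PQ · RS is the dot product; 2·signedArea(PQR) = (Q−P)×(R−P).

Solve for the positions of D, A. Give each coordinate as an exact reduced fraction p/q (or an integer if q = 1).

A = (-19, -4)
D = (-4, 8)

1. D_x = -4  [BE ∥ DC ∩ EC ∥ BD]
2. D_y = 8  [BE ∥ DC ∩ EC ∥ BD]
   → D = (-4, 8)
3. A_x = -19  [DB ∥ AC ∩ BC ∥ DA]
4. A_y = -4  [DB ∥ AC ∩ BC ∥ DA]
   → A = (-19, -4)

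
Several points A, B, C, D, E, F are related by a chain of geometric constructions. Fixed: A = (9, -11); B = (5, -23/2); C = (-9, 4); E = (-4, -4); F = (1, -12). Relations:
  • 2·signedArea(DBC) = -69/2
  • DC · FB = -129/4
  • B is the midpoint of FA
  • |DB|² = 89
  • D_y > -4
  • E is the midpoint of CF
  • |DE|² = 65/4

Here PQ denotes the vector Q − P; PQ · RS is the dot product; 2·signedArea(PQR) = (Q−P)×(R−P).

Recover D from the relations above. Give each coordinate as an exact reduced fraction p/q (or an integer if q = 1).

D = (0, -7/2)

1. D_x = 0  [2·signedArea(DBC) = -69/2 ∩ DC · FB = -129/4]
2. D_y = -7/2  [2·signedArea(DBC) = -69/2 ∩ DC · FB = -129/4]
   → D = (0, -7/2)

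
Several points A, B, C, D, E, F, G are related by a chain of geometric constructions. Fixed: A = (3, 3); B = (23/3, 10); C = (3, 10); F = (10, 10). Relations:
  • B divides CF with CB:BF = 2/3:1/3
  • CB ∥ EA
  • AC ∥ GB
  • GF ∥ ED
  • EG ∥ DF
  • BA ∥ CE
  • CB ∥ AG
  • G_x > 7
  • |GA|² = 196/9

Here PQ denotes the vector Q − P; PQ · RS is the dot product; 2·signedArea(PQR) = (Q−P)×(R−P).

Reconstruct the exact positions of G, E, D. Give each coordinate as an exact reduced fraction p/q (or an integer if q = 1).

D = (2/3, 10)
E = (-5/3, 3)
G = (23/3, 3)

1. G_x = 23/3  [AC ∥ GB ∩ CB ∥ AG]
2. G_y = 3  [AC ∥ GB ∩ CB ∥ AG]
   → G = (23/3, 3)
3. E_x = -5/3  [CB ∥ EA ∩ BA ∥ CE]
4. E_y = 3  [CB ∥ EA ∩ BA ∥ CE]
   → E = (-5/3, 3)
5. D_x = 2/3  [EG ∥ DF ∩ GF ∥ ED]
6. D_y = 10  [EG ∥ DF ∩ GF ∥ ED]
   → D = (2/3, 10)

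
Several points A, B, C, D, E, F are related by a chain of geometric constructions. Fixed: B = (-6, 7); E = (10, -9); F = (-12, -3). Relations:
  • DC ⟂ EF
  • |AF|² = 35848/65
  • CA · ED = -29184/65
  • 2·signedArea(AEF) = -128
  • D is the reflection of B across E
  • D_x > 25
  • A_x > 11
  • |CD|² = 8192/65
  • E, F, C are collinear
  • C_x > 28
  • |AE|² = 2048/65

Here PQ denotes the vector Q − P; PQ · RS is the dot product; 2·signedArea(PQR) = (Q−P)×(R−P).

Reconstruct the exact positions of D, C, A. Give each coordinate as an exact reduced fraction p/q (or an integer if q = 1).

1. D_x = 26  [D is the reflection of B across E]
2. D_y = -25  [D is the reflection of B across E]
   → D = (26, -25)
3. C_x = 1882/65  [E, F, C are collinear ∩ DC ⟂ EF]
4. C_y = -921/65  [E, F, C are collinear ∩ DC ⟂ EF]
   → C = (1882/65, -921/65)
5. A_x = 746/65  [2·signedArea(AEF) = -128 ∩ CA · ED = -29184/65]
6. A_y = -233/65  [2·signedArea(AEF) = -128 ∩ CA · ED = -29184/65]
   → A = (746/65, -233/65)

A = (746/65, -233/65)
C = (1882/65, -921/65)
D = (26, -25)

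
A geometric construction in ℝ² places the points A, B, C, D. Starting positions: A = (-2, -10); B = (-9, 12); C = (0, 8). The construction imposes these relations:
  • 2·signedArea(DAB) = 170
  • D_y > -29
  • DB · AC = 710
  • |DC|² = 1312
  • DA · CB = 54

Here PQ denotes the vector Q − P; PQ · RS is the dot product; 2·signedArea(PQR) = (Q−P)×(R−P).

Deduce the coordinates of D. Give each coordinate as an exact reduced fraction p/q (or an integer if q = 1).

1. D_x = -4  [2·signedArea(DAB) = 170 ∩ DB · AC = 710]
2. D_y = -28  [2·signedArea(DAB) = 170 ∩ DB · AC = 710]
   → D = (-4, -28)

D = (-4, -28)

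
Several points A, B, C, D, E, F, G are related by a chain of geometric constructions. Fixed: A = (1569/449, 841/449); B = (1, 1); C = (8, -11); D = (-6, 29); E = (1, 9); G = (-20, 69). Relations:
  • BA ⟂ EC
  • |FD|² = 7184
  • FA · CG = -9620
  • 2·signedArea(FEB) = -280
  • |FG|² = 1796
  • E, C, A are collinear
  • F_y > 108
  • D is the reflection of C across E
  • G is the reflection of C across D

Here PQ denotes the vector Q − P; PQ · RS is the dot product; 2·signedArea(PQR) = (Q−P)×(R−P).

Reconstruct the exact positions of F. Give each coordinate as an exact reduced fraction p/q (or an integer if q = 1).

F = (-34, 109)

1. F_x = -34  [FA · CG = -9620 ∩ 2·signedArea(FEB) = -280]
2. F_y = 109  [FA · CG = -9620 ∩ 2·signedArea(FEB) = -280]
   → F = (-34, 109)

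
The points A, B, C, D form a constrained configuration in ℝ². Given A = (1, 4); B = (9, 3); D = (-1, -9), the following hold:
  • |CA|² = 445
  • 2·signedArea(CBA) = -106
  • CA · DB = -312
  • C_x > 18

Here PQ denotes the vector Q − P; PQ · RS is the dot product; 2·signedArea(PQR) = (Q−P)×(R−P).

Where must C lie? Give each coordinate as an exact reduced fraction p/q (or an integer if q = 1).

C = (19, 15)

1. C_x = 19  [2·signedArea(CBA) = -106 ∩ CA · DB = -312]
2. C_y = 15  [2·signedArea(CBA) = -106 ∩ CA · DB = -312]
   → C = (19, 15)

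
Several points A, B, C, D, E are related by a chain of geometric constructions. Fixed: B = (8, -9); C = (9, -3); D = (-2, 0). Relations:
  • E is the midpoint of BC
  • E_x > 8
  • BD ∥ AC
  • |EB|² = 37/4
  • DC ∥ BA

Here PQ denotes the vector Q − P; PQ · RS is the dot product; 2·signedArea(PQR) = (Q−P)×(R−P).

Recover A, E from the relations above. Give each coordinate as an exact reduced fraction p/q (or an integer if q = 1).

1. A_x = 19  [BD ∥ AC ∩ DC ∥ BA]
2. A_y = -12  [BD ∥ AC ∩ DC ∥ BA]
   → A = (19, -12)
3. E_x = 17/2  [E is the midpoint of BC]
4. E_y = -6  [E is the midpoint of BC]
   → E = (17/2, -6)

A = (19, -12)
E = (17/2, -6)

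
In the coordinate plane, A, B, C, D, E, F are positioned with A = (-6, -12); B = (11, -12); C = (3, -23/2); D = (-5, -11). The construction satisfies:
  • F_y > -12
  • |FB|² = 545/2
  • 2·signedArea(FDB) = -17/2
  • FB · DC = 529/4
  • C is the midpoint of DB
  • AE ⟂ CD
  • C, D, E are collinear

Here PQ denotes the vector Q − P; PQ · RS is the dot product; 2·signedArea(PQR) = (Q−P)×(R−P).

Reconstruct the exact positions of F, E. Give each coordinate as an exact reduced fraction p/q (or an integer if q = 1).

E = (-1525/257, -2812/257)
F = (-11/2, -23/2)

1. F_x = -11/2  [FB · DC = 529/4 ∩ 2·signedArea(FDB) = -17/2]
2. F_y = -23/2  [FB · DC = 529/4 ∩ 2·signedArea(FDB) = -17/2]
   → F = (-11/2, -23/2)
3. E_x = -1525/257  [C, D, E are collinear ∩ AE ⟂ CD]
4. E_y = -2812/257  [C, D, E are collinear ∩ AE ⟂ CD]
   → E = (-1525/257, -2812/257)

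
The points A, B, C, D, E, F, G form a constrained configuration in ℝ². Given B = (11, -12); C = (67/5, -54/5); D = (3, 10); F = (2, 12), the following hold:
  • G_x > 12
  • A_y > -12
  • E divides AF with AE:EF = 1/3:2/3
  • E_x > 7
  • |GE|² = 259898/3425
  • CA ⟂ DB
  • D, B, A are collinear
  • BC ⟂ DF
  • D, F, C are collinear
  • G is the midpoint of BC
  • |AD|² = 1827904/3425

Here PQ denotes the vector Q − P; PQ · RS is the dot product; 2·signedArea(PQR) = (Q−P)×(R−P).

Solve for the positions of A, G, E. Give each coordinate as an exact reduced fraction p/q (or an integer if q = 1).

A = (7463/685, -8022/685)
E = (5432/685, -2608/685)
G = (61/5, -57/5)

1. A_x = 7463/685  [D, B, A are collinear ∩ CA ⟂ DB]
2. A_y = -8022/685  [D, B, A are collinear ∩ CA ⟂ DB]
   → A = (7463/685, -8022/685)
3. G_x = 61/5  [G is the midpoint of BC]
4. G_y = -57/5  [G is the midpoint of BC]
   → G = (61/5, -57/5)
5. E_x = 5432/685  [E divides AF with AE:EF = 1/3:2/3]
6. E_y = -2608/685  [E divides AF with AE:EF = 1/3:2/3]
   → E = (5432/685, -2608/685)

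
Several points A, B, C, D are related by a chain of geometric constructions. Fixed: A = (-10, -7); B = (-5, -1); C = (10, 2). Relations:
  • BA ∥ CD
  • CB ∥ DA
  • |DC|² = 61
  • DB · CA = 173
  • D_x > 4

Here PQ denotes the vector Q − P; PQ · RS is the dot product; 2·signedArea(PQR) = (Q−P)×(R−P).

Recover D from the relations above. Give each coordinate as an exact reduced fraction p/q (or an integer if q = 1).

1. D_x = 5  [CB ∥ DA ∩ BA ∥ CD]
2. D_y = -4  [CB ∥ DA ∩ BA ∥ CD]
   → D = (5, -4)

D = (5, -4)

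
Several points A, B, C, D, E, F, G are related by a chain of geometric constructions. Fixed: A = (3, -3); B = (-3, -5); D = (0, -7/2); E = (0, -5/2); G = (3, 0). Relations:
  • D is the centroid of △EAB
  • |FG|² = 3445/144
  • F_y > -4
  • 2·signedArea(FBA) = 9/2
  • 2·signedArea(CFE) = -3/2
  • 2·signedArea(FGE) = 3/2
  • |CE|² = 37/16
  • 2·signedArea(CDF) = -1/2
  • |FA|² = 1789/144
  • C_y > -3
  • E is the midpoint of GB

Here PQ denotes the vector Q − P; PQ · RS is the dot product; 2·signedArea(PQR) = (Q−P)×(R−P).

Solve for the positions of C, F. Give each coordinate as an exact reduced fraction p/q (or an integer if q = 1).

1. F_x = -1/2  [2·signedArea(FGE) = 3/2 ∩ 2·signedArea(FBA) = 9/2]
2. F_y = -41/12  [2·signedArea(FGE) = 3/2 ∩ 2·signedArea(FBA) = 9/2]
   → F = (-1/2, -41/12)
3. C_x = 3/2  [2·signedArea(CFE) = -3/2 ∩ 2·signedArea(CDF) = -1/2]
4. C_y = -11/4  [2·signedArea(CFE) = -3/2 ∩ 2·signedArea(CDF) = -1/2]
   → C = (3/2, -11/4)

C = (3/2, -11/4)
F = (-1/2, -41/12)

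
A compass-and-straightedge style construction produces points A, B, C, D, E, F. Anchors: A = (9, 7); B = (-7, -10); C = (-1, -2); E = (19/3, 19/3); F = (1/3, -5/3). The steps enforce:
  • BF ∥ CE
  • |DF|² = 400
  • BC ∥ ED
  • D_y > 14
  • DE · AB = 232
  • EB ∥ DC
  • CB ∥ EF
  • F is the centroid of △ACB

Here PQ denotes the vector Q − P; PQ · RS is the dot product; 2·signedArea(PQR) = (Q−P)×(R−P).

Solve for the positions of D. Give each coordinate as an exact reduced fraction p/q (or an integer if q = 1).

D = (37/3, 43/3)

1. D_x = 37/3  [EB ∥ DC ∩ BC ∥ ED]
2. D_y = 43/3  [EB ∥ DC ∩ BC ∥ ED]
   → D = (37/3, 43/3)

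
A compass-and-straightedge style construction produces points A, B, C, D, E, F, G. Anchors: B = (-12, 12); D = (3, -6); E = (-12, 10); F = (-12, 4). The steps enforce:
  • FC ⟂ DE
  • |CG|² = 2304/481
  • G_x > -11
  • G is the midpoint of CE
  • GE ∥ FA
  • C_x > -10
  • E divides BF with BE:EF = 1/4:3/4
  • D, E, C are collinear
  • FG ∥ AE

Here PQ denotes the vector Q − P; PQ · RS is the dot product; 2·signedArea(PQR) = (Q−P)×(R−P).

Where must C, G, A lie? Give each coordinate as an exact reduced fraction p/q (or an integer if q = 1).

A = (-6492/481, 2692/481)
C = (-4332/481, 3274/481)
G = (-5052/481, 4042/481)

1. C_x = -4332/481  [D, E, C are collinear ∩ FC ⟂ DE]
2. C_y = 3274/481  [D, E, C are collinear ∩ FC ⟂ DE]
   → C = (-4332/481, 3274/481)
3. G_x = -5052/481  [G is the midpoint of CE]
4. G_y = 4042/481  [G is the midpoint of CE]
   → G = (-5052/481, 4042/481)
5. A_x = -6492/481  [FG ∥ AE ∩ GE ∥ FA]
6. A_y = 2692/481  [FG ∥ AE ∩ GE ∥ FA]
   → A = (-6492/481, 2692/481)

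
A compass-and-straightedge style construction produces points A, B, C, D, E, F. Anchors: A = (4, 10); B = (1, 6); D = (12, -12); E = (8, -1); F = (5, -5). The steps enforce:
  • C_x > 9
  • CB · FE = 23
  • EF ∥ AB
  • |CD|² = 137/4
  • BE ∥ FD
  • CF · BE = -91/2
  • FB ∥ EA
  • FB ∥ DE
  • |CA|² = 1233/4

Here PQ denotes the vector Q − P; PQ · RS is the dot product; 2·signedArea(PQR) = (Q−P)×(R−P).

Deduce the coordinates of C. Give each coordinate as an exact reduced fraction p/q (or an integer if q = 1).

1. C_x = 10  [CF · BE = -91/2 ∩ CB · FE = 23]
2. C_y = -13/2  [CF · BE = -91/2 ∩ CB · FE = 23]
   → C = (10, -13/2)

C = (10, -13/2)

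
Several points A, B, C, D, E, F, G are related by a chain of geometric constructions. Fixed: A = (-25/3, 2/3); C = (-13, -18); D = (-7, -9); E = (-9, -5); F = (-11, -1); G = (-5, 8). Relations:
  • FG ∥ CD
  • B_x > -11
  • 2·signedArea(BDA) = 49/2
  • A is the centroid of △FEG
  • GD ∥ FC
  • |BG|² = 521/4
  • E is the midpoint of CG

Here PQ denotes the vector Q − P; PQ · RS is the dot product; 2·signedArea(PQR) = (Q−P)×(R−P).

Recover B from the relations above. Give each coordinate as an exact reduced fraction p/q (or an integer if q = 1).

B = (-21/2, -2)

1. B_x = -21/2  [line -29/3·x + -4/3·y + -625/6 = 0 ∩ |BG|² = 521/4]
2. B_y = -2  [line -29/3·x + -4/3·y + -625/6 = 0 ∩ |BG|² = 521/4]
   → B = (-21/2, -2)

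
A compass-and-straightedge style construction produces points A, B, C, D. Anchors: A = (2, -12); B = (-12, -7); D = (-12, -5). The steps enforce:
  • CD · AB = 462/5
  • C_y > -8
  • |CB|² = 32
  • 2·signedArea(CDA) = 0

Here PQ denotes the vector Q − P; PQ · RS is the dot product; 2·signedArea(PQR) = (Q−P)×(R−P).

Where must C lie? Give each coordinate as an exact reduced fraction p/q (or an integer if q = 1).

1. C_x = -32/5  [2·signedArea(CDA) = 0 ∩ CD · AB = 462/5]
2. C_y = -39/5  [2·signedArea(CDA) = 0 ∩ CD · AB = 462/5]
   → C = (-32/5, -39/5)

C = (-32/5, -39/5)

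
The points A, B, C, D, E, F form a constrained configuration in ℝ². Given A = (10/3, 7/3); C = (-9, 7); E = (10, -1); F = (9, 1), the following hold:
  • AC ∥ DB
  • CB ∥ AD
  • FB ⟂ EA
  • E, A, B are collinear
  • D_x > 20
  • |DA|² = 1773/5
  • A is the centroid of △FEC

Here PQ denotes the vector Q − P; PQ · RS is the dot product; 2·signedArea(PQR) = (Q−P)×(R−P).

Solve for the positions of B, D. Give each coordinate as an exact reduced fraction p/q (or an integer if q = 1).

B = (42/5, -1/5)
D = (311/15, -73/15)

1. B_x = 42/5  [E, A, B are collinear ∩ FB ⟂ EA]
2. B_y = -1/5  [E, A, B are collinear ∩ FB ⟂ EA]
   → B = (42/5, -1/5)
3. D_x = 311/15  [AC ∥ DB ∩ CB ∥ AD]
4. D_y = -73/15  [AC ∥ DB ∩ CB ∥ AD]
   → D = (311/15, -73/15)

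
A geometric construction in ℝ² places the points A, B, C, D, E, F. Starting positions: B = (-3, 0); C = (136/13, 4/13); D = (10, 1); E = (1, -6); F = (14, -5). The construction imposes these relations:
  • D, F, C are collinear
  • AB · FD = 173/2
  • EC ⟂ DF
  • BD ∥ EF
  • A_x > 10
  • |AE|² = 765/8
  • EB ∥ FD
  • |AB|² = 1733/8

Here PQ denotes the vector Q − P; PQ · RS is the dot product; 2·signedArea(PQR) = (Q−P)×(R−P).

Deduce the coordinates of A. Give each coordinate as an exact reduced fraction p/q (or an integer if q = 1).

A = (43/4, -21/4)

1. A_x = 43/4  [line 4·x + -6·y + -149/2 = 0 ∩ |AB|² = 1733/8]
2. A_y = -21/4  [line 4·x + -6·y + -149/2 = 0 ∩ |AB|² = 1733/8]
   → A = (43/4, -21/4)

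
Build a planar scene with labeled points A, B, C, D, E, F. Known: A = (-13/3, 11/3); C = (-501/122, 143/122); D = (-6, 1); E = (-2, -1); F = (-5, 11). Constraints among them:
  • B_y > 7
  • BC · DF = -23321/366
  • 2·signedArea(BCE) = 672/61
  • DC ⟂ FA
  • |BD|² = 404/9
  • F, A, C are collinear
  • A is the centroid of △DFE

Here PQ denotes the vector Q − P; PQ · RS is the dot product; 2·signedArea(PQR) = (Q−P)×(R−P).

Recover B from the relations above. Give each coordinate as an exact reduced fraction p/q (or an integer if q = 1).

1. B_x = -16/3  [2·signedArea(BCE) = 672/61 ∩ BC · DF = -23321/366]
2. B_y = 23/3  [2·signedArea(BCE) = 672/61 ∩ BC · DF = -23321/366]
   → B = (-16/3, 23/3)

B = (-16/3, 23/3)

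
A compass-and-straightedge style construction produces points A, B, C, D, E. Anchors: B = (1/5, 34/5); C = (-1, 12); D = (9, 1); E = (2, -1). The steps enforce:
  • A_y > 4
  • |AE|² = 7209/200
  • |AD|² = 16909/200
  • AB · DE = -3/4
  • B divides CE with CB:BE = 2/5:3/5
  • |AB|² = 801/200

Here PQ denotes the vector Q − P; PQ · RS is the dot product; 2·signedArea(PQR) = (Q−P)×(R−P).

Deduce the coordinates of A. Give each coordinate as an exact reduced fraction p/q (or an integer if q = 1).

A = (13/20, 97/20)

1. A_x = 13/20  [line 7·x + 2·y + -57/4 = 0 ∩ |AE|² = 7209/200]
2. A_y = 97/20  [line 7·x + 2·y + -57/4 = 0 ∩ |AE|² = 7209/200]
   → A = (13/20, 97/20)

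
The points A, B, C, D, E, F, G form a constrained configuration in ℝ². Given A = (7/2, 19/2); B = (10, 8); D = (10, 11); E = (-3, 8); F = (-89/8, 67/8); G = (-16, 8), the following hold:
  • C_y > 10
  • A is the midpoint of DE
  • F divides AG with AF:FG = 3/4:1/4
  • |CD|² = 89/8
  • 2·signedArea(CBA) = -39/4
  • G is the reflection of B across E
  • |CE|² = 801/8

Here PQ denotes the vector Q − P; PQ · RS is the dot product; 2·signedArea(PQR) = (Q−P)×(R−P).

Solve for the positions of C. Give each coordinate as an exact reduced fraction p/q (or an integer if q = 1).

1. C_x = 27/4  [line -3/2·x + -13/2·y + 307/4 = 0 ∩ |CD|² = 89/8]
2. C_y = 41/4  [line -3/2·x + -13/2·y + 307/4 = 0 ∩ |CD|² = 89/8]
   → C = (27/4, 41/4)

C = (27/4, 41/4)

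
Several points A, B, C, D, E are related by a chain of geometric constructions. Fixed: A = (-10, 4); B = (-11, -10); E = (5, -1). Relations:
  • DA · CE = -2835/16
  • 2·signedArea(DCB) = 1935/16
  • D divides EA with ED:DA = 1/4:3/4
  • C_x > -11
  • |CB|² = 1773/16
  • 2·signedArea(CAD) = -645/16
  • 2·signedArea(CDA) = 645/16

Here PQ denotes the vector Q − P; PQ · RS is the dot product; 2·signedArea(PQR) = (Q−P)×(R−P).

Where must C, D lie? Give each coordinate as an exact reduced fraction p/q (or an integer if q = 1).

C = (-41/4, 1/2)
D = (5/4, 1/4)

1. D_x = 5/4  [D divides EA with ED:DA = 1/4:3/4]
2. D_y = 1/4  [D divides EA with ED:DA = 1/4:3/4]
   → D = (5/4, 1/4)
3. C_x = -41/4  [2·signedArea(CAD) = -645/16 ∩ DA · CE = -2835/16]
4. C_y = 1/2  [2·signedArea(CAD) = -645/16 ∩ DA · CE = -2835/16]
   → C = (-41/4, 1/2)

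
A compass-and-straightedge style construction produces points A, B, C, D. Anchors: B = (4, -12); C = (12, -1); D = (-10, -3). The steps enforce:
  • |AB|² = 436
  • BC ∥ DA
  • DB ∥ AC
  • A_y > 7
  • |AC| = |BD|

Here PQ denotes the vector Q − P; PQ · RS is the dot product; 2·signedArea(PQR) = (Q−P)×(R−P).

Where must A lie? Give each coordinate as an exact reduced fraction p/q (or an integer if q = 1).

1. A_x = -2  [DB ∥ AC ∩ BC ∥ DA]
2. A_y = 8  [DB ∥ AC ∩ BC ∥ DA]
   → A = (-2, 8)

A = (-2, 8)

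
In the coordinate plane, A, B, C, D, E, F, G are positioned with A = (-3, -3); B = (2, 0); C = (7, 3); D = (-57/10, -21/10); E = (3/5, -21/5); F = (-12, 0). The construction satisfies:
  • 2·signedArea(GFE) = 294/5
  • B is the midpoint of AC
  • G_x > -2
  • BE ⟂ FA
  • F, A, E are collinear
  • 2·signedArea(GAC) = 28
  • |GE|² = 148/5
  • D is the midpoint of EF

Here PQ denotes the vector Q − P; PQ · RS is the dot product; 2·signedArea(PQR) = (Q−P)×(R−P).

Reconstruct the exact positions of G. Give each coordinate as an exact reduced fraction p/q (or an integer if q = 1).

1. G_x = -1  [2·signedArea(GAC) = 28 ∩ 2·signedArea(GFE) = 294/5]
2. G_y = 1  [2·signedArea(GAC) = 28 ∩ 2·signedArea(GFE) = 294/5]
   → G = (-1, 1)

G = (-1, 1)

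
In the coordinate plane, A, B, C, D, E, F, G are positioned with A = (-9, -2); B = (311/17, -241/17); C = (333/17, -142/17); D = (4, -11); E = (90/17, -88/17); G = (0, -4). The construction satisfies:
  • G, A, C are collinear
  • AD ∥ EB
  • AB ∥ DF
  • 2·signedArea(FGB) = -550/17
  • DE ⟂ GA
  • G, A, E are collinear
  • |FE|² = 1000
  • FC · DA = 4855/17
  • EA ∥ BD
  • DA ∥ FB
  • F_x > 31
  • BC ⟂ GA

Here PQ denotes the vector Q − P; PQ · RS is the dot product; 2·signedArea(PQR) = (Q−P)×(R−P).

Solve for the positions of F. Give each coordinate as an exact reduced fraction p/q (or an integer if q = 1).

1. F_x = 532/17  [DA ∥ FB ∩ AB ∥ DF]
2. F_y = -394/17  [DA ∥ FB ∩ AB ∥ DF]
   → F = (532/17, -394/17)

F = (532/17, -394/17)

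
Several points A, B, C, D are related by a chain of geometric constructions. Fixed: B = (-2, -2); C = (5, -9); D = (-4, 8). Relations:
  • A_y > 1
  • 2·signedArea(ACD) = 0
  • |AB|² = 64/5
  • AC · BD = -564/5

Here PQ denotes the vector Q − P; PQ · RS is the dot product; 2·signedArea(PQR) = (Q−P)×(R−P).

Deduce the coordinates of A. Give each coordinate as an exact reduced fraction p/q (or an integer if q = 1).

A = (-2/5, 6/5)

1. A_x = -2/5  [2·signedArea(ACD) = 0 ∩ AC · BD = -564/5]
2. A_y = 6/5  [2·signedArea(ACD) = 0 ∩ AC · BD = -564/5]
   → A = (-2/5, 6/5)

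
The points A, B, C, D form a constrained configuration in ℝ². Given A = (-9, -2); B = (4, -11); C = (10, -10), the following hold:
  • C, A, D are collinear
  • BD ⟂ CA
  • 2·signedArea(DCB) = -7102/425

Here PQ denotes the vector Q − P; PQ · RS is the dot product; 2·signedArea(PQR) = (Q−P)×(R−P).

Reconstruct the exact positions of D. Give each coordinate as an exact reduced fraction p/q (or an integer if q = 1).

1. D_x = 2236/425  [C, A, D are collinear ∩ BD ⟂ CA]
2. D_y = -3402/425  [C, A, D are collinear ∩ BD ⟂ CA]
   → D = (2236/425, -3402/425)

D = (2236/425, -3402/425)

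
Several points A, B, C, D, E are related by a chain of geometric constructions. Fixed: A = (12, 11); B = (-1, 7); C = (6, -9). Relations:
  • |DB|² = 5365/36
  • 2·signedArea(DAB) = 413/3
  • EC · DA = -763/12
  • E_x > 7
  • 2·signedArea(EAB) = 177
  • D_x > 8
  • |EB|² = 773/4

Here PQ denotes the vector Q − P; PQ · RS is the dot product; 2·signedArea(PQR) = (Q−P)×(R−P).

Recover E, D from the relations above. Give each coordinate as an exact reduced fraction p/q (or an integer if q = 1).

1. E_x = 15/2  [line 4·x + -13·y + -82 = 0 ∩ |EB|² = 773/4]
2. E_y = -4  [line 4·x + -13·y + -82 = 0 ∩ |EB|² = 773/4]
   → E = (15/2, -4)
3. D_x = 17/2  [2·signedArea(DAB) = 413/3 ∩ EC · DA = -763/12]
4. D_y = -2/3  [2·signedArea(DAB) = 413/3 ∩ EC · DA = -763/12]
   → D = (17/2, -2/3)

D = (17/2, -2/3)
E = (15/2, -4)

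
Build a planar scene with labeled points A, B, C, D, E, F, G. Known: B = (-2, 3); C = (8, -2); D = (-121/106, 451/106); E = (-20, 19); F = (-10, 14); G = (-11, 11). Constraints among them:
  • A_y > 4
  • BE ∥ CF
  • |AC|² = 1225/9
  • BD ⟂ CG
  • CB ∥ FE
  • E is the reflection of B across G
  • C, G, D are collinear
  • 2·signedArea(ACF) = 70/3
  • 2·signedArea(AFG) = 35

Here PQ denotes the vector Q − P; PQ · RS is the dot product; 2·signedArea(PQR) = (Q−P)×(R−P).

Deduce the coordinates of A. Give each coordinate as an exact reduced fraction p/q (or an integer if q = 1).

1. A_x = -4/3  [2·signedArea(ACF) = 70/3 ∩ 2·signedArea(AFG) = 35]
2. A_y = 5  [2·signedArea(ACF) = 70/3 ∩ 2·signedArea(AFG) = 35]
   → A = (-4/3, 5)

A = (-4/3, 5)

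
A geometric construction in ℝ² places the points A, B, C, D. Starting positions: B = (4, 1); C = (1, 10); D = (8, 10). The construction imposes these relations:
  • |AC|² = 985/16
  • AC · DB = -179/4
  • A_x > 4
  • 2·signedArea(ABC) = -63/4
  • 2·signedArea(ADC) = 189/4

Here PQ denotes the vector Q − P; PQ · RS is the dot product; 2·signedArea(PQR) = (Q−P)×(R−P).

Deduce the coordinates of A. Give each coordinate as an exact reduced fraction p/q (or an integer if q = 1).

A = (5, 13/4)

1. A_x = 5  [AC · DB = -179/4 ∩ 2·signedArea(ABC) = -63/4]
2. A_y = 13/4  [AC · DB = -179/4 ∩ 2·signedArea(ABC) = -63/4]
   → A = (5, 13/4)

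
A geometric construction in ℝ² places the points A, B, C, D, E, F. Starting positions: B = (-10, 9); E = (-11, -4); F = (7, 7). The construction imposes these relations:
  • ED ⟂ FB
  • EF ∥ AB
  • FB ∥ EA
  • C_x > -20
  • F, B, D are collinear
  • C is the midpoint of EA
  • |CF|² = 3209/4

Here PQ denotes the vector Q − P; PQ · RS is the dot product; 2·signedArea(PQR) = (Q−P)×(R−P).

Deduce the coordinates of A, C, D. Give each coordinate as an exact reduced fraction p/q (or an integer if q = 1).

A = (-28, -2)
C = (-39/2, -3)
D = (-2777/293, 2619/293)

1. A_x = -28  [EF ∥ AB ∩ FB ∥ EA]
2. A_y = -2  [EF ∥ AB ∩ FB ∥ EA]
   → A = (-28, -2)
3. C_x = -39/2  [C is the midpoint of EA]
4. C_y = -3  [C is the midpoint of EA]
   → C = (-39/2, -3)
5. D_x = -2777/293  [F, B, D are collinear ∩ ED ⟂ FB]
6. D_y = 2619/293  [F, B, D are collinear ∩ ED ⟂ FB]
   → D = (-2777/293, 2619/293)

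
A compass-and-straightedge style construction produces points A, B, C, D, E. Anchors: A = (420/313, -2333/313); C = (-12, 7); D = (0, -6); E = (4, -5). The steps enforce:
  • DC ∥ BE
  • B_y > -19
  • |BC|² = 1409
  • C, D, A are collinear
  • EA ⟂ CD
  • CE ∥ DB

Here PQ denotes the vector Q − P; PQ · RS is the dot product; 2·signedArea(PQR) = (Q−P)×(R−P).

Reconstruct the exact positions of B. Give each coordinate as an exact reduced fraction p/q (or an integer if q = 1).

1. B_x = 16  [DC ∥ BE ∩ CE ∥ DB]
2. B_y = -18  [DC ∥ BE ∩ CE ∥ DB]
   → B = (16, -18)

B = (16, -18)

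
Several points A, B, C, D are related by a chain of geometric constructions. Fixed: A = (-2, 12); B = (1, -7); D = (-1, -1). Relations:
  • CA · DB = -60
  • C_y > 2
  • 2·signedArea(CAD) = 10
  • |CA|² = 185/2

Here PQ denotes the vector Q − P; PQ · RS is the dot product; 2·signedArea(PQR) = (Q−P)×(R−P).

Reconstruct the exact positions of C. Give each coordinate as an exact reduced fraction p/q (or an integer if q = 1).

C = (-1/2, 5/2)

1. C_x = -1/2  [2·signedArea(CAD) = 10 ∩ CA · DB = -60]
2. C_y = 5/2  [2·signedArea(CAD) = 10 ∩ CA · DB = -60]
   → C = (-1/2, 5/2)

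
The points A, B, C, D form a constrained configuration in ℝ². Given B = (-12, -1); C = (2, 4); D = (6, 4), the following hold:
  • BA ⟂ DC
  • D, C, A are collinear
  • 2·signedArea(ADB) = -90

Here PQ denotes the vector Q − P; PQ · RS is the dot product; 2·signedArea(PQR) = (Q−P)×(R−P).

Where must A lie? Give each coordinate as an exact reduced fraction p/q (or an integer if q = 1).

1. A_x = -12  [D, C, A are collinear ∩ BA ⟂ DC]
2. A_y = 4  [D, C, A are collinear ∩ BA ⟂ DC]
   → A = (-12, 4)

A = (-12, 4)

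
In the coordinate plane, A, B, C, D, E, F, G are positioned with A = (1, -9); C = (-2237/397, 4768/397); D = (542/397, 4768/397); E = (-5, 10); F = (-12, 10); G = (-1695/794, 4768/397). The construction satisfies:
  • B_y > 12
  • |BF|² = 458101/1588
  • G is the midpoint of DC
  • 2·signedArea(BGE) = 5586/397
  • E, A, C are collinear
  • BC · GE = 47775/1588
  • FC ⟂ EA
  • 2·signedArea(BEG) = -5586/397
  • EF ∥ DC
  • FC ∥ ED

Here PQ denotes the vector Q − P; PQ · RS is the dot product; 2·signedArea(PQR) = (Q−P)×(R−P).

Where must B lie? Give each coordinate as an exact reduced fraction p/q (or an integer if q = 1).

1. B_x = 3863/794  [2·signedArea(BGE) = 5586/397 ∩ BC · GE = 47775/1588]
2. B_y = 4768/397  [2·signedArea(BGE) = 5586/397 ∩ BC · GE = 47775/1588]
   → B = (3863/794, 4768/397)

B = (3863/794, 4768/397)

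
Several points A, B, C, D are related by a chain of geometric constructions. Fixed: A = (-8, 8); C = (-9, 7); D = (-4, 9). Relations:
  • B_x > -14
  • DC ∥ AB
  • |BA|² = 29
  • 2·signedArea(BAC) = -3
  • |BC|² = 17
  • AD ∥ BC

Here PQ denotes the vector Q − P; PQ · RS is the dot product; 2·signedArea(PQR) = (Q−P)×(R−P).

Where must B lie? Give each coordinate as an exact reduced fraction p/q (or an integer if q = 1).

1. B_x = -13  [AD ∥ BC ∩ DC ∥ AB]
2. B_y = 6  [AD ∥ BC ∩ DC ∥ AB]
   → B = (-13, 6)

B = (-13, 6)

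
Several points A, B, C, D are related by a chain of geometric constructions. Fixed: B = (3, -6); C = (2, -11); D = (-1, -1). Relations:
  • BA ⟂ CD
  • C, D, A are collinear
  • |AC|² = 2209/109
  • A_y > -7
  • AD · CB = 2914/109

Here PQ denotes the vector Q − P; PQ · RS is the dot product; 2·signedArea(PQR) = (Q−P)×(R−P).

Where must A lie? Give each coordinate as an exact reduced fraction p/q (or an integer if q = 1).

1. A_x = 77/109  [C, D, A are collinear ∩ BA ⟂ CD]
2. A_y = -729/109  [C, D, A are collinear ∩ BA ⟂ CD]
   → A = (77/109, -729/109)

A = (77/109, -729/109)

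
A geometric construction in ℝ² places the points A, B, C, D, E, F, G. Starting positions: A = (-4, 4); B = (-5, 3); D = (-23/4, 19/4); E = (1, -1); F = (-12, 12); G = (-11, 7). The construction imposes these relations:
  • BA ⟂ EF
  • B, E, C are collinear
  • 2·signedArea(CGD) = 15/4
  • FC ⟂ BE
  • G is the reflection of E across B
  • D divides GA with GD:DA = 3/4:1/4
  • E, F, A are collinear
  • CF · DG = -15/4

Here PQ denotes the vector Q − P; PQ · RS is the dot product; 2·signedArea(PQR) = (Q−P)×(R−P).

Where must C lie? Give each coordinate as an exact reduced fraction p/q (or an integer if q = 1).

1. C_x = -14  [B, E, C are collinear ∩ FC ⟂ BE]
2. C_y = 9  [B, E, C are collinear ∩ FC ⟂ BE]
   → C = (-14, 9)

C = (-14, 9)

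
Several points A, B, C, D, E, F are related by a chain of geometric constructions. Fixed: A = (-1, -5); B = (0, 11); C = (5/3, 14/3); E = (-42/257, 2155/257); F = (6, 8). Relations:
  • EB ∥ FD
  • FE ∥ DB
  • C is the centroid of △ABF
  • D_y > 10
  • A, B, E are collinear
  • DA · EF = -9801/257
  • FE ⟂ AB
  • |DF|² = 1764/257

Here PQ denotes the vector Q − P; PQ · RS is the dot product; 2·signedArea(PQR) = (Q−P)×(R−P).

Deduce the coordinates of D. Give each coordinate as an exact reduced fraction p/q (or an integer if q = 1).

1. D_x = 1584/257  [FE ∥ DB ∩ EB ∥ FD]
2. D_y = 2728/257  [FE ∥ DB ∩ EB ∥ FD]
   → D = (1584/257, 2728/257)

D = (1584/257, 2728/257)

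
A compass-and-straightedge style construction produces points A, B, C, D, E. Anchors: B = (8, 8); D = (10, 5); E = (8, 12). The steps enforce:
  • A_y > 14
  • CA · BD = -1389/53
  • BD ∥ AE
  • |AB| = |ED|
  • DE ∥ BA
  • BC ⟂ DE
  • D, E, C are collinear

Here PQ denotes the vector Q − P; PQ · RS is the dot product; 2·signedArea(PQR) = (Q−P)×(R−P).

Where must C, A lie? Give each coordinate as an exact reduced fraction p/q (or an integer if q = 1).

A = (6, 15)
C = (480/53, 440/53)

1. C_x = 480/53  [D, E, C are collinear ∩ BC ⟂ DE]
2. C_y = 440/53  [D, E, C are collinear ∩ BC ⟂ DE]
   → C = (480/53, 440/53)
3. A_x = 6  [BD ∥ AE ∩ DE ∥ BA]
4. A_y = 15  [BD ∥ AE ∩ DE ∥ BA]
   → A = (6, 15)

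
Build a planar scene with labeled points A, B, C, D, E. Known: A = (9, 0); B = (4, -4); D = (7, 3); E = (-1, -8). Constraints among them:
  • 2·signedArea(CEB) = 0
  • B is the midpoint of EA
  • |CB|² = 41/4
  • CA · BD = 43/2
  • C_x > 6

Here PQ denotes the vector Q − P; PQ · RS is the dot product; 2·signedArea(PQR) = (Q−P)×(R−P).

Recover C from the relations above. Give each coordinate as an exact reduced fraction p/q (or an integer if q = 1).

C = (13/2, -2)

1. C_x = 13/2  [2·signedArea(CEB) = 0 ∩ CA · BD = 43/2]
2. C_y = -2  [2·signedArea(CEB) = 0 ∩ CA · BD = 43/2]
   → C = (13/2, -2)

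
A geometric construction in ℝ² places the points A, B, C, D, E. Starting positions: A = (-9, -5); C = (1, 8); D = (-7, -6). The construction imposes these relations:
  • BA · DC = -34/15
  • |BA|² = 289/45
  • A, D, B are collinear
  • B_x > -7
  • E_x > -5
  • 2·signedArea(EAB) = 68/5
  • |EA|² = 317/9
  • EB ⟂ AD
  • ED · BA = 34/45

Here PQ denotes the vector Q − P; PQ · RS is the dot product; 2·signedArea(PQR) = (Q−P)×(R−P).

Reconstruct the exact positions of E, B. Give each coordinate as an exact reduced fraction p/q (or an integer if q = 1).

1. B_x = -101/15  [A, D, B are collinear ∩ BA · DC = -34/15]
2. B_y = -92/15  [A, D, B are collinear ∩ BA · DC = -34/15]
   → B = (-101/15, -92/15)
3. E_x = -13/3  [2·signedArea(EAB) = 68/5 ∩ EB ⟂ AD]
4. E_y = -4/3  [2·signedArea(EAB) = 68/5 ∩ EB ⟂ AD]
   → E = (-13/3, -4/3)

B = (-101/15, -92/15)
E = (-13/3, -4/3)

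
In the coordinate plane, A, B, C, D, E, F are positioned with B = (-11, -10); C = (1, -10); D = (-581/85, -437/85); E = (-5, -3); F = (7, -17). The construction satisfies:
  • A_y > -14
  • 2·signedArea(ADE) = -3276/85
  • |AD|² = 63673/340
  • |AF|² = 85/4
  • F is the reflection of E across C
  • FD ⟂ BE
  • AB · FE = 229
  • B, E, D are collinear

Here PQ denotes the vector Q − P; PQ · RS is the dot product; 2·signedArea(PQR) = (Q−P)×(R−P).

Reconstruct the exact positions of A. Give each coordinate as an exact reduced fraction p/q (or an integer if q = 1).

1. A_x = 4  [2·signedArea(ADE) = -3276/85 ∩ AB · FE = 229]
2. A_y = -27/2  [2·signedArea(ADE) = -3276/85 ∩ AB · FE = 229]
   → A = (4, -27/2)

A = (4, -27/2)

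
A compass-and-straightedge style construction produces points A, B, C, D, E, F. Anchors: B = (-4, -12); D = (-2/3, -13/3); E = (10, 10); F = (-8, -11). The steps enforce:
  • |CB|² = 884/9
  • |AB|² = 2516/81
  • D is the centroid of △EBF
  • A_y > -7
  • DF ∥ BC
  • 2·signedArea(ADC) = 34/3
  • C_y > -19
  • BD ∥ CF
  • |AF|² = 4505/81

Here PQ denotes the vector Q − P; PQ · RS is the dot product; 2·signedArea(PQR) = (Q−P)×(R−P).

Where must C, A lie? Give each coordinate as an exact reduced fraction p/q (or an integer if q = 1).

A = (-16/9, -62/9)
C = (-34/3, -56/3)

1. C_x = -34/3  [BD ∥ CF ∩ DF ∥ BC]
2. C_y = -56/3  [BD ∥ CF ∩ DF ∥ BC]
   → C = (-34/3, -56/3)
3. A_x = -16/9  [line 43/3·x + -32/3·y + -48 = 0 ∩ |AF|² = 4505/81]
4. A_y = -62/9  [line 43/3·x + -32/3·y + -48 = 0 ∩ |AF|² = 4505/81]
   → A = (-16/9, -62/9)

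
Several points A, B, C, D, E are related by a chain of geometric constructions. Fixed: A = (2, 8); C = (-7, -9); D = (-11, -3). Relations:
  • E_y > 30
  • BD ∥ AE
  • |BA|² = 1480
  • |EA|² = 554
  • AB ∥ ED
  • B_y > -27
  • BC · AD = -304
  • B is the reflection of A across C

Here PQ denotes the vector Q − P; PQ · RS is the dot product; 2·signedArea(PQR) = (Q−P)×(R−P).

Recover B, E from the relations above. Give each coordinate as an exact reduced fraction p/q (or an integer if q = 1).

1. B_x = -16  [B is the reflection of A across C]
2. B_y = -26  [B is the reflection of A across C]
   → B = (-16, -26)
3. E_x = 7  [AB ∥ ED ∩ BD ∥ AE]
4. E_y = 31  [AB ∥ ED ∩ BD ∥ AE]
   → E = (7, 31)

B = (-16, -26)
E = (7, 31)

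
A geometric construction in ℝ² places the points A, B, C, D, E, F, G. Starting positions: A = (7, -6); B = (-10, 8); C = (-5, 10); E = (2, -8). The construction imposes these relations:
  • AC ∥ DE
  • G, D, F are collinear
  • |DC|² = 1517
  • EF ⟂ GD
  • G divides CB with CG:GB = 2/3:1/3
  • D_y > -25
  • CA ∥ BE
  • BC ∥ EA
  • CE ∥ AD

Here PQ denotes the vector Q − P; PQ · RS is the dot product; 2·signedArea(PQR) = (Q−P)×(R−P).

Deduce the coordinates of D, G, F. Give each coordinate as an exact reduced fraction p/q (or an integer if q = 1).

D = (14, -24)
F = (38378/14093, -105776/14093)
G = (-25/3, 26/3)

1. D_x = 14  [AC ∥ DE ∩ CE ∥ AD]
2. D_y = -24  [AC ∥ DE ∩ CE ∥ AD]
   → D = (14, -24)
3. G_x = -25/3  [G divides CB with CG:GB = 2/3:1/3]
4. G_y = 26/3  [G divides CB with CG:GB = 2/3:1/3]
   → G = (-25/3, 26/3)
5. F_x = 38378/14093  [G, D, F are collinear ∩ EF ⟂ GD]
6. F_y = -105776/14093  [G, D, F are collinear ∩ EF ⟂ GD]
   → F = (38378/14093, -105776/14093)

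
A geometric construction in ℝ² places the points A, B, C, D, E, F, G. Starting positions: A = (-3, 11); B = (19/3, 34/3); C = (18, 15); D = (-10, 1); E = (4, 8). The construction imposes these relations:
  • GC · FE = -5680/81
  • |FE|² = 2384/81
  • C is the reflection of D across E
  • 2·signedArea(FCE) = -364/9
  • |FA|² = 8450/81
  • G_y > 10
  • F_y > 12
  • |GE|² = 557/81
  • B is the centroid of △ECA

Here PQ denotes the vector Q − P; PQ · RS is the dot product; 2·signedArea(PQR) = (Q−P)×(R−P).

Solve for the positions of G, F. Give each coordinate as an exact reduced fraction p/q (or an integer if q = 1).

1. F_x = 64/9  [line 7·x + -14·y + 1120/9 = 0 ∩ |FA|² = 8450/81]
2. F_y = 112/9  [line 7·x + -14·y + 1120/9 = 0 ∩ |FA|² = 8450/81]
   → F = (64/9, 112/9)
3. G_x = 22/9  [line 28/9·x + 40/9·y + -4256/81 = 0 ∩ |GE|² = 557/81]
4. G_y = 91/9  [line 28/9·x + 40/9·y + -4256/81 = 0 ∩ |GE|² = 557/81]
   → G = (22/9, 91/9)

F = (64/9, 112/9)
G = (22/9, 91/9)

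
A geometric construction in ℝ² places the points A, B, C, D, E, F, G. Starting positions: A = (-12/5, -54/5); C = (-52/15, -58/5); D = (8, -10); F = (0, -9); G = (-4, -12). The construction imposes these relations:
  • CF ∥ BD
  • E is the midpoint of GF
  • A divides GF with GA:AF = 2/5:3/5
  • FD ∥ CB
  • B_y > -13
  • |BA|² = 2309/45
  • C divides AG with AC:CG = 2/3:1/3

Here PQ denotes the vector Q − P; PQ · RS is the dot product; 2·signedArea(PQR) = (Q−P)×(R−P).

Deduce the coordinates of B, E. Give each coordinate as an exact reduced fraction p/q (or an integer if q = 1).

1. B_x = 68/15  [CF ∥ BD ∩ FD ∥ CB]
2. B_y = -63/5  [CF ∥ BD ∩ FD ∥ CB]
   → B = (68/15, -63/5)
3. E_x = -2  [E is the midpoint of GF]
4. E_y = -21/2  [E is the midpoint of GF]
   → E = (-2, -21/2)

B = (68/15, -63/5)
E = (-2, -21/2)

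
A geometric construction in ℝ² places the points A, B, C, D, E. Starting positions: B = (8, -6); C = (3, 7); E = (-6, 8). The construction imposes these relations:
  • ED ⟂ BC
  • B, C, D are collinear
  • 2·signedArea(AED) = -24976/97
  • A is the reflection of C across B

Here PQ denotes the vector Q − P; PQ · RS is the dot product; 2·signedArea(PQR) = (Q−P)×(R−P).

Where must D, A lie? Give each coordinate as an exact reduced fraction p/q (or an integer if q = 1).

A = (13, -19)
D = (146/97, 1056/97)

1. D_x = 146/97  [B, C, D are collinear ∩ ED ⟂ BC]
2. D_y = 1056/97  [B, C, D are collinear ∩ ED ⟂ BC]
   → D = (146/97, 1056/97)
3. A_x = 13  [A is the reflection of C across B]
4. A_y = -19  [A is the reflection of C across B]
   → A = (13, -19)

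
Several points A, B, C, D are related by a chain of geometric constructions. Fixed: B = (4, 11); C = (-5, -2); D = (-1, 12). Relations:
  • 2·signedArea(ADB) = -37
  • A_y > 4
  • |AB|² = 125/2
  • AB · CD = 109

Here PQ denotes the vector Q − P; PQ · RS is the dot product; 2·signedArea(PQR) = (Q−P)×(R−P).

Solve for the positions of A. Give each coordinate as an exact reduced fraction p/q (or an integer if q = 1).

1. A_x = -1/2  [2·signedArea(ADB) = -37 ∩ AB · CD = 109]
2. A_y = 9/2  [2·signedArea(ADB) = -37 ∩ AB · CD = 109]
   → A = (-1/2, 9/2)

A = (-1/2, 9/2)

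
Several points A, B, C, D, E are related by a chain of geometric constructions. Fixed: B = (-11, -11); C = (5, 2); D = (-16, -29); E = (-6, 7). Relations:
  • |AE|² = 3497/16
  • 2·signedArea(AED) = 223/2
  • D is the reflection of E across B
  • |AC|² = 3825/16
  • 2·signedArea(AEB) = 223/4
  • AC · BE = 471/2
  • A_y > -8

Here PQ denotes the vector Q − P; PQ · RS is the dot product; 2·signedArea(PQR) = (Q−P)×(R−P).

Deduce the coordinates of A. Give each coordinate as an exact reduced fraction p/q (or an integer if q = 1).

A = (-7, -31/4)

1. A_x = -7  [2·signedArea(AEB) = 223/4 ∩ AC · BE = 471/2]
2. A_y = -31/4  [2·signedArea(AEB) = 223/4 ∩ AC · BE = 471/2]
   → A = (-7, -31/4)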